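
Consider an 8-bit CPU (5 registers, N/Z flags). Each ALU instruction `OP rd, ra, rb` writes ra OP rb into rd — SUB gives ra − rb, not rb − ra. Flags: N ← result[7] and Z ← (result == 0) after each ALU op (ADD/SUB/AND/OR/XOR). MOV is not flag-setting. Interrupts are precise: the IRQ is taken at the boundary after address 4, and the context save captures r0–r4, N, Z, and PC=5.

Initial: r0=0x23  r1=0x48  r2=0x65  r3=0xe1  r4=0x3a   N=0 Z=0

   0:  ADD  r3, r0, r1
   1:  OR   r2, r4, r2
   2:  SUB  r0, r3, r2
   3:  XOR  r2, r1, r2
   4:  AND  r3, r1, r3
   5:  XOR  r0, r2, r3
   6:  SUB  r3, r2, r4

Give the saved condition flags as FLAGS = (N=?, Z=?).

FLAGS = (N=0, Z=0)

after  0: r0=0x23 r1=0x48 r2=0x65 r3=0x6b r4=0x3a  N=0 Z=0
after  1: r0=0x23 r1=0x48 r2=0x7f r3=0x6b r4=0x3a  N=0 Z=0
after  2: r0=0xec r1=0x48 r2=0x7f r3=0x6b r4=0x3a  N=1 Z=0
after  3: r0=0xec r1=0x48 r2=0x37 r3=0x6b r4=0x3a  N=0 Z=0
after  4: r0=0xec r1=0x48 r2=0x37 r3=0x48 r4=0x3a  N=0 Z=0
-- IRQ taken; context saved, return-PC = 5 --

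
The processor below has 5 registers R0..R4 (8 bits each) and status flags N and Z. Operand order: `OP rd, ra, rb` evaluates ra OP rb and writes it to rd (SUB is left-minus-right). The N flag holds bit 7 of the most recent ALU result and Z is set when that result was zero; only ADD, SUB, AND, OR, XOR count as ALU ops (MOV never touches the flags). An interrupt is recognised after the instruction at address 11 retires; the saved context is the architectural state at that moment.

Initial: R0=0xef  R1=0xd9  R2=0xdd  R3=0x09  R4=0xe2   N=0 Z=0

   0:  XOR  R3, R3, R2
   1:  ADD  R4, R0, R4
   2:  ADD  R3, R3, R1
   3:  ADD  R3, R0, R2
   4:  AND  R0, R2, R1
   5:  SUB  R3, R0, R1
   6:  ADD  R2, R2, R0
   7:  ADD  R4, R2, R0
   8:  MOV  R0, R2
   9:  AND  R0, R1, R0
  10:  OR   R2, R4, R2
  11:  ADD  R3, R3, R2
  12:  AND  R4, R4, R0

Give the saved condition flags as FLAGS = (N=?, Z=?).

FLAGS = (N=1, Z=0)

after  0: R0=0xef R1=0xd9 R2=0xdd R3=0xd4 R4=0xe2  N=1 Z=0
after  1: R0=0xef R1=0xd9 R2=0xdd R3=0xd4 R4=0xd1  N=1 Z=0
after  2: R0=0xef R1=0xd9 R2=0xdd R3=0xad R4=0xd1  N=1 Z=0
after  3: R0=0xef R1=0xd9 R2=0xdd R3=0xcc R4=0xd1  N=1 Z=0
after  4: R0=0xd9 R1=0xd9 R2=0xdd R3=0xcc R4=0xd1  N=1 Z=0
after  5: R0=0xd9 R1=0xd9 R2=0xdd R3=0x00 R4=0xd1  N=0 Z=1
after  6: R0=0xd9 R1=0xd9 R2=0xb6 R3=0x00 R4=0xd1  N=1 Z=0
after  7: R0=0xd9 R1=0xd9 R2=0xb6 R3=0x00 R4=0x8f  N=1 Z=0
after  8: R0=0xb6 R1=0xd9 R2=0xb6 R3=0x00 R4=0x8f  N=1 Z=0
after  9: R0=0x90 R1=0xd9 R2=0xb6 R3=0x00 R4=0x8f  N=1 Z=0
after 10: R0=0x90 R1=0xd9 R2=0xbf R3=0x00 R4=0x8f  N=1 Z=0
after 11: R0=0x90 R1=0xd9 R2=0xbf R3=0xbf R4=0x8f  N=1 Z=0
-- IRQ taken; context saved, return-PC = 12 --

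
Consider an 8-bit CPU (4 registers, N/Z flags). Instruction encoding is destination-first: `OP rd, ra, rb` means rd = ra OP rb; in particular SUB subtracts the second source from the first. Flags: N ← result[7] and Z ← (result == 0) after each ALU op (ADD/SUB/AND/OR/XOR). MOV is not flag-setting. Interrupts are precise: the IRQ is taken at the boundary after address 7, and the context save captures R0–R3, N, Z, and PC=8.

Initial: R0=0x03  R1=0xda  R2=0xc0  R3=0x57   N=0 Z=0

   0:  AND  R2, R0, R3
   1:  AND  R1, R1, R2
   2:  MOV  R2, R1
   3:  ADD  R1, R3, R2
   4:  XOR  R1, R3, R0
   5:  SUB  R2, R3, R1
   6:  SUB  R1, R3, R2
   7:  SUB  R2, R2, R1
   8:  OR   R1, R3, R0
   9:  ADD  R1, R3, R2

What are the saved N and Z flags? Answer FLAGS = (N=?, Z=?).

FLAGS = (N=1, Z=0)

after  0: R0=0x03 R1=0xda R2=0x03 R3=0x57  N=0 Z=0
after  1: R0=0x03 R1=0x02 R2=0x03 R3=0x57  N=0 Z=0
after  2: R0=0x03 R1=0x02 R2=0x02 R3=0x57  N=0 Z=0
after  3: R0=0x03 R1=0x59 R2=0x02 R3=0x57  N=0 Z=0
after  4: R0=0x03 R1=0x54 R2=0x02 R3=0x57  N=0 Z=0
after  5: R0=0x03 R1=0x54 R2=0x03 R3=0x57  N=0 Z=0
after  6: R0=0x03 R1=0x54 R2=0x03 R3=0x57  N=0 Z=0
after  7: R0=0x03 R1=0x54 R2=0xaf R3=0x57  N=1 Z=0
-- IRQ taken; context saved, return-PC = 8 --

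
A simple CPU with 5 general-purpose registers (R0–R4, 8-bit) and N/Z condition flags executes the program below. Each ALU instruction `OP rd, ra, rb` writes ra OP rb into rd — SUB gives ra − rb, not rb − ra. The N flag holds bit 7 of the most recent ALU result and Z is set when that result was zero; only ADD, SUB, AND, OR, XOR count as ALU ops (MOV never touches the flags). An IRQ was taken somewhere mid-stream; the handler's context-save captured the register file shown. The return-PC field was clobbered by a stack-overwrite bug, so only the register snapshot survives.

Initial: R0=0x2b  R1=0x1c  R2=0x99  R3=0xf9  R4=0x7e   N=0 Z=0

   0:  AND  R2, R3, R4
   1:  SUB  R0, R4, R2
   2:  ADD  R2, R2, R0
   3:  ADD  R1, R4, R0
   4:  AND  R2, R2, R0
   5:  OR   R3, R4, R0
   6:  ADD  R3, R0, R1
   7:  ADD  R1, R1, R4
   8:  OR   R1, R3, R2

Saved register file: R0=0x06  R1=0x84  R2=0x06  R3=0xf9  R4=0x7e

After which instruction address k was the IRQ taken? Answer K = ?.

after  0: R0=0x2b R1=0x1c R2=0x78 R3=0xf9 R4=0x7e  N=0 Z=0
after  1: R0=0x06 R1=0x1c R2=0x78 R3=0xf9 R4=0x7e  N=0 Z=0
after  2: R0=0x06 R1=0x1c R2=0x7e R3=0xf9 R4=0x7e  N=0 Z=0
after  3: R0=0x06 R1=0x84 R2=0x7e R3=0xf9 R4=0x7e  N=1 Z=0
after  4: R0=0x06 R1=0x84 R2=0x06 R3=0xf9 R4=0x7e  N=0 Z=0
-- IRQ taken; context saved, return-PC = 5 --

K = 4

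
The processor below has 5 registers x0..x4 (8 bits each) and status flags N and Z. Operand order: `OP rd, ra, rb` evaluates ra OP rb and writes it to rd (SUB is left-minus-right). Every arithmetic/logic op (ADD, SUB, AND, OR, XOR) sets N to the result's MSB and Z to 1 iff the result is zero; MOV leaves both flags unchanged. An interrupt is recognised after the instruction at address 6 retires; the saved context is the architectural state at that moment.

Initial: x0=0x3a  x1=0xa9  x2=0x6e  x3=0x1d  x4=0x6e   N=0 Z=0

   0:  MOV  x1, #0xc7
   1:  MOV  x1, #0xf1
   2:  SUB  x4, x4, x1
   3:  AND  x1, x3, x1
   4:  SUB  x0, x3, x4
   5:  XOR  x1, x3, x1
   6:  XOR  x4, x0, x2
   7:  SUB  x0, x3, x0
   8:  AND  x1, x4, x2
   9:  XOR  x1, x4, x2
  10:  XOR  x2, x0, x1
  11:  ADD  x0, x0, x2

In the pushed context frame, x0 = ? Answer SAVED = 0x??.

SAVED = 0xa0

after  0: x0=0x3a x1=0xc7 x2=0x6e x3=0x1d x4=0x6e  N=0 Z=0
after  1: x0=0x3a x1=0xf1 x2=0x6e x3=0x1d x4=0x6e  N=0 Z=0
after  2: x0=0x3a x1=0xf1 x2=0x6e x3=0x1d x4=0x7d  N=0 Z=0
after  3: x0=0x3a x1=0x11 x2=0x6e x3=0x1d x4=0x7d  N=0 Z=0
after  4: x0=0xa0 x1=0x11 x2=0x6e x3=0x1d x4=0x7d  N=1 Z=0
after  5: x0=0xa0 x1=0x0c x2=0x6e x3=0x1d x4=0x7d  N=0 Z=0
after  6: x0=0xa0 x1=0x0c x2=0x6e x3=0x1d x4=0xce  N=1 Z=0
-- IRQ taken; context saved, return-PC = 7 --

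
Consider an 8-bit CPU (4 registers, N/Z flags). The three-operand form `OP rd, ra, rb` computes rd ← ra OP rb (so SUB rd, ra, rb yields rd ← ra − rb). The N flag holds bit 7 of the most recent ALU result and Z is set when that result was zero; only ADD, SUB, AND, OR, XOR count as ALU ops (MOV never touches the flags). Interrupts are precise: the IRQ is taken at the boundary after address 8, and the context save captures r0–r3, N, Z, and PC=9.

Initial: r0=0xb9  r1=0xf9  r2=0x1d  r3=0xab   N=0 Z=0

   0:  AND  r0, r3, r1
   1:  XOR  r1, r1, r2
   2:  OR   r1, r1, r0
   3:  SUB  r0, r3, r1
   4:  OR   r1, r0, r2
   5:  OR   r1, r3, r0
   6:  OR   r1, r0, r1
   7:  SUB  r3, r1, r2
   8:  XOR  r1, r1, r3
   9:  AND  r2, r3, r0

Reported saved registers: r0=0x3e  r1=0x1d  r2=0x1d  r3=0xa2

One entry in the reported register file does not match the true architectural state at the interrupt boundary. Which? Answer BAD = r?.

after  0: r0=0xa9 r1=0xf9 r2=0x1d r3=0xab  N=1 Z=0
after  1: r0=0xa9 r1=0xe4 r2=0x1d r3=0xab  N=1 Z=0
after  2: r0=0xa9 r1=0xed r2=0x1d r3=0xab  N=1 Z=0
after  3: r0=0xbe r1=0xed r2=0x1d r3=0xab  N=1 Z=0
after  4: r0=0xbe r1=0xbf r2=0x1d r3=0xab  N=1 Z=0
after  5: r0=0xbe r1=0xbf r2=0x1d r3=0xab  N=1 Z=0
after  6: r0=0xbe r1=0xbf r2=0x1d r3=0xab  N=1 Z=0
after  7: r0=0xbe r1=0xbf r2=0x1d r3=0xa2  N=1 Z=0
after  8: r0=0xbe r1=0x1d r2=0x1d r3=0xa2  N=0 Z=0
-- IRQ taken; context saved, return-PC = 9 --
mismatch: r0: reported 0x3e vs actual 0xbe

BAD = r0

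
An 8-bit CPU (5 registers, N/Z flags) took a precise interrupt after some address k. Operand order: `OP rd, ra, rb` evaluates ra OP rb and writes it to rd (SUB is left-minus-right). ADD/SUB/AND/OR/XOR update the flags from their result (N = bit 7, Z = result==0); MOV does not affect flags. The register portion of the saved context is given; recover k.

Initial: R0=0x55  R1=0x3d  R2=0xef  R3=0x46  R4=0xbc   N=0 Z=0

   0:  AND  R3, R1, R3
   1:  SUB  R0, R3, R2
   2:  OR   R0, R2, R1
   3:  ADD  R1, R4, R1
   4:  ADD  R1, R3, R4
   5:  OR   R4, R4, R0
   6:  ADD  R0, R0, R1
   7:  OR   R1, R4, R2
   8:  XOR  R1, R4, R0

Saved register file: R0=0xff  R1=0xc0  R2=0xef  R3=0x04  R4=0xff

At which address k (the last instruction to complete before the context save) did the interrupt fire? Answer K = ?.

K = 5

after  0: R0=0x55 R1=0x3d R2=0xef R3=0x04 R4=0xbc  N=0 Z=0
after  1: R0=0x15 R1=0x3d R2=0xef R3=0x04 R4=0xbc  N=0 Z=0
after  2: R0=0xff R1=0x3d R2=0xef R3=0x04 R4=0xbc  N=1 Z=0
after  3: R0=0xff R1=0xf9 R2=0xef R3=0x04 R4=0xbc  N=1 Z=0
after  4: R0=0xff R1=0xc0 R2=0xef R3=0x04 R4=0xbc  N=1 Z=0
after  5: R0=0xff R1=0xc0 R2=0xef R3=0x04 R4=0xff  N=1 Z=0
-- IRQ taken; context saved, return-PC = 6 --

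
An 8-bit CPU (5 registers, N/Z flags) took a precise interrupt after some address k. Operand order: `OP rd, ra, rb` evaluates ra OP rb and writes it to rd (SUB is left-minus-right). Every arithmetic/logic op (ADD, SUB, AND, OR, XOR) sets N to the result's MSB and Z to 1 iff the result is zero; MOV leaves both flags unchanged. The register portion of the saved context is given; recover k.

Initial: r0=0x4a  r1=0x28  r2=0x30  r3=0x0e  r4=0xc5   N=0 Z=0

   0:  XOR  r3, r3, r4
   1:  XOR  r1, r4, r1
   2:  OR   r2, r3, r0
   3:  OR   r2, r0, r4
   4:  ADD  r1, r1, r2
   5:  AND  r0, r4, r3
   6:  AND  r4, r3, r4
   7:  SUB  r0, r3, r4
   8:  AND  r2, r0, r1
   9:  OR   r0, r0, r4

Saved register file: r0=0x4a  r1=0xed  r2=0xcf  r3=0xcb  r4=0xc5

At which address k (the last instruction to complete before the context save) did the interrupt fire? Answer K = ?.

after  0: r0=0x4a r1=0x28 r2=0x30 r3=0xcb r4=0xc5  N=1 Z=0
after  1: r0=0x4a r1=0xed r2=0x30 r3=0xcb r4=0xc5  N=1 Z=0
after  2: r0=0x4a r1=0xed r2=0xcb r3=0xcb r4=0xc5  N=1 Z=0
after  3: r0=0x4a r1=0xed r2=0xcf r3=0xcb r4=0xc5  N=1 Z=0
-- IRQ taken; context saved, return-PC = 4 --

K = 3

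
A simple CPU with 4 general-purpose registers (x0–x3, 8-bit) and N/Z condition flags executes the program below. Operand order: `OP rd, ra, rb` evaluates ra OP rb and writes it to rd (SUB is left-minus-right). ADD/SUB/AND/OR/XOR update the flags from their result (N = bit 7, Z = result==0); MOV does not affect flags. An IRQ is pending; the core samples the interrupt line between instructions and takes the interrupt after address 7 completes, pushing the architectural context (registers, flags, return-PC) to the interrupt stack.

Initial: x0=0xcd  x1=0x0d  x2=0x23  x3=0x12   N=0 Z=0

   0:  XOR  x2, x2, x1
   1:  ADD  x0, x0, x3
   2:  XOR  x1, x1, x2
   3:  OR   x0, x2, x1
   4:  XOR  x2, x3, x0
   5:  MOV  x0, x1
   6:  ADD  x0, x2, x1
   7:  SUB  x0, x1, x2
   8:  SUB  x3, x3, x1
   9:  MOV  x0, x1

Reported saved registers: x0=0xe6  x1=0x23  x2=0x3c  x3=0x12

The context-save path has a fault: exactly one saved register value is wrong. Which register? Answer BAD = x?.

after  0: x0=0xcd x1=0x0d x2=0x2e x3=0x12  N=0 Z=0
after  1: x0=0xdf x1=0x0d x2=0x2e x3=0x12  N=1 Z=0
after  2: x0=0xdf x1=0x23 x2=0x2e x3=0x12  N=0 Z=0
after  3: x0=0x2f x1=0x23 x2=0x2e x3=0x12  N=0 Z=0
after  4: x0=0x2f x1=0x23 x2=0x3d x3=0x12  N=0 Z=0
after  5: x0=0x23 x1=0x23 x2=0x3d x3=0x12  N=0 Z=0
after  6: x0=0x60 x1=0x23 x2=0x3d x3=0x12  N=0 Z=0
after  7: x0=0xe6 x1=0x23 x2=0x3d x3=0x12  N=1 Z=0
-- IRQ taken; context saved, return-PC = 8 --
mismatch: x2: reported 0x3c vs actual 0x3d

BAD = x2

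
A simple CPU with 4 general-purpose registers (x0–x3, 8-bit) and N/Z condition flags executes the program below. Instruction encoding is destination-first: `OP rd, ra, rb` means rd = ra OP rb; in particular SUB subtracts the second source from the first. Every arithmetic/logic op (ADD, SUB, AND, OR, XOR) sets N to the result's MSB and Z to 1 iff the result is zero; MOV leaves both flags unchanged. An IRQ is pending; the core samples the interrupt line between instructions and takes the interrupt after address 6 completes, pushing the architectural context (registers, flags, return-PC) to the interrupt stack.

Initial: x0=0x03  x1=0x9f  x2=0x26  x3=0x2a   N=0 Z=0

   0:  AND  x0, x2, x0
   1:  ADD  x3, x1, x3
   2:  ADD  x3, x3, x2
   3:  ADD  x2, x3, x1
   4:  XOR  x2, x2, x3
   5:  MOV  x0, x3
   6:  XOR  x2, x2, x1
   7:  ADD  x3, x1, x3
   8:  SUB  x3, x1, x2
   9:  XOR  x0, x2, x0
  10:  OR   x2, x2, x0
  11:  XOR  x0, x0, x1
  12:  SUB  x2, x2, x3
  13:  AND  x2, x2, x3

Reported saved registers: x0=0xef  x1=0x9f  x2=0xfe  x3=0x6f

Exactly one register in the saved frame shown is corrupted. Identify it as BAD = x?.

after  0: x0=0x02 x1=0x9f x2=0x26 x3=0x2a  N=0 Z=0
after  1: x0=0x02 x1=0x9f x2=0x26 x3=0xc9  N=1 Z=0
after  2: x0=0x02 x1=0x9f x2=0x26 x3=0xef  N=1 Z=0
after  3: x0=0x02 x1=0x9f x2=0x8e x3=0xef  N=1 Z=0
after  4: x0=0x02 x1=0x9f x2=0x61 x3=0xef  N=0 Z=0
after  5: x0=0xef x1=0x9f x2=0x61 x3=0xef  N=0 Z=0
after  6: x0=0xef x1=0x9f x2=0xfe x3=0xef  N=1 Z=0
-- IRQ taken; context saved, return-PC = 7 --
mismatch: x3: reported 0x6f vs actual 0xef

BAD = x3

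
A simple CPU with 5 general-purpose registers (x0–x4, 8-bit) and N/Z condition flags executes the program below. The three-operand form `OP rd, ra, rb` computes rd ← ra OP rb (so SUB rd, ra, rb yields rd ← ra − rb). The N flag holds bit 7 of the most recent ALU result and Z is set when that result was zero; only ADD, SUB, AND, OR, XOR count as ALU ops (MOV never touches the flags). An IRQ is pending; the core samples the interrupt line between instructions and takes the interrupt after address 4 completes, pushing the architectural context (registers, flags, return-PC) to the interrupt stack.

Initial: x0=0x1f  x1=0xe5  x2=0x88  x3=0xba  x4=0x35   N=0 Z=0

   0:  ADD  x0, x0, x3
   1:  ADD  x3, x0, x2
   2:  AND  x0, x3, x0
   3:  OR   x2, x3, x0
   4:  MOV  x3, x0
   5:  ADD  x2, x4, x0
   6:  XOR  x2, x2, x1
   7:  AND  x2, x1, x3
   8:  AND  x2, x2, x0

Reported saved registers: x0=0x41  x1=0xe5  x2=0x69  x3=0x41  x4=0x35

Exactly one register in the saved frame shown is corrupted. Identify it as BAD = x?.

BAD = x2

after  0: x0=0xd9 x1=0xe5 x2=0x88 x3=0xba x4=0x35  N=1 Z=0
after  1: x0=0xd9 x1=0xe5 x2=0x88 x3=0x61 x4=0x35  N=0 Z=0
after  2: x0=0x41 x1=0xe5 x2=0x88 x3=0x61 x4=0x35  N=0 Z=0
after  3: x0=0x41 x1=0xe5 x2=0x61 x3=0x61 x4=0x35  N=0 Z=0
after  4: x0=0x41 x1=0xe5 x2=0x61 x3=0x41 x4=0x35  N=0 Z=0
-- IRQ taken; context saved, return-PC = 5 --
mismatch: x2: reported 0x69 vs actual 0x61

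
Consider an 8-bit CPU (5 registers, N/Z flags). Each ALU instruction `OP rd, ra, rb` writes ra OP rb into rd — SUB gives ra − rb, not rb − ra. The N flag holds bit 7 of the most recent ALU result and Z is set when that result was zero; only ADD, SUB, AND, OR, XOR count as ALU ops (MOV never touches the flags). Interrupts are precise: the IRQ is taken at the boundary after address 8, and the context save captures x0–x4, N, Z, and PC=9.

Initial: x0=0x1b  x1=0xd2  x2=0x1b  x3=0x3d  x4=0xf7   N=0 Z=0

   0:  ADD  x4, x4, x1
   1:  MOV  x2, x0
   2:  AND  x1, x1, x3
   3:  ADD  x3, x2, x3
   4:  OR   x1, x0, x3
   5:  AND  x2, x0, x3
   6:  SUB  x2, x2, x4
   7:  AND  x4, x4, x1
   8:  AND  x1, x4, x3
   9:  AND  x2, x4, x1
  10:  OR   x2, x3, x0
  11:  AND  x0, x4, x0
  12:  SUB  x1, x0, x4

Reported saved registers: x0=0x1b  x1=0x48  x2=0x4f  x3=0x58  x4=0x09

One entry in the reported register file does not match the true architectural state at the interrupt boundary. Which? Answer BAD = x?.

BAD = x4

after  0: x0=0x1b x1=0xd2 x2=0x1b x3=0x3d x4=0xc9  N=1 Z=0
after  1: x0=0x1b x1=0xd2 x2=0x1b x3=0x3d x4=0xc9  N=1 Z=0
after  2: x0=0x1b x1=0x10 x2=0x1b x3=0x3d x4=0xc9  N=0 Z=0
after  3: x0=0x1b x1=0x10 x2=0x1b x3=0x58 x4=0xc9  N=0 Z=0
after  4: x0=0x1b x1=0x5b x2=0x1b x3=0x58 x4=0xc9  N=0 Z=0
after  5: x0=0x1b x1=0x5b x2=0x18 x3=0x58 x4=0xc9  N=0 Z=0
after  6: x0=0x1b x1=0x5b x2=0x4f x3=0x58 x4=0xc9  N=0 Z=0
after  7: x0=0x1b x1=0x5b x2=0x4f x3=0x58 x4=0x49  N=0 Z=0
after  8: x0=0x1b x1=0x48 x2=0x4f x3=0x58 x4=0x49  N=0 Z=0
-- IRQ taken; context saved, return-PC = 9 --
mismatch: x4: reported 0x09 vs actual 0x49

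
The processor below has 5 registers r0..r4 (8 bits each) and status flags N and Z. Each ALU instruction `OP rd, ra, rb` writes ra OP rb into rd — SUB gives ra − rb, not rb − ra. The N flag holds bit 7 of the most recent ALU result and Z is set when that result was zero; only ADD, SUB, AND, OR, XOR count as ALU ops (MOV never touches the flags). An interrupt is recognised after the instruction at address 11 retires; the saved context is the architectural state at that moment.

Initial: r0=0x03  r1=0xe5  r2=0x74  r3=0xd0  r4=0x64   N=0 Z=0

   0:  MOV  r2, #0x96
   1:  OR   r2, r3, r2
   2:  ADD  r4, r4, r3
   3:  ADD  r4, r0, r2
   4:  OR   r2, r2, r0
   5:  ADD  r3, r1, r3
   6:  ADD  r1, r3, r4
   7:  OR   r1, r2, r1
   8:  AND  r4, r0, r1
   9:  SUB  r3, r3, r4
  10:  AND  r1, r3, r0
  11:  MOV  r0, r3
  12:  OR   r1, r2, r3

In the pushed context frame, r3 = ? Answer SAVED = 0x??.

after  0: r0=0x03 r1=0xe5 r2=0x96 r3=0xd0 r4=0x64  N=0 Z=0
after  1: r0=0x03 r1=0xe5 r2=0xd6 r3=0xd0 r4=0x64  N=1 Z=0
after  2: r0=0x03 r1=0xe5 r2=0xd6 r3=0xd0 r4=0x34  N=0 Z=0
after  3: r0=0x03 r1=0xe5 r2=0xd6 r3=0xd0 r4=0xd9  N=1 Z=0
after  4: r0=0x03 r1=0xe5 r2=0xd7 r3=0xd0 r4=0xd9  N=1 Z=0
after  5: r0=0x03 r1=0xe5 r2=0xd7 r3=0xb5 r4=0xd9  N=1 Z=0
after  6: r0=0x03 r1=0x8e r2=0xd7 r3=0xb5 r4=0xd9  N=1 Z=0
after  7: r0=0x03 r1=0xdf r2=0xd7 r3=0xb5 r4=0xd9  N=1 Z=0
after  8: r0=0x03 r1=0xdf r2=0xd7 r3=0xb5 r4=0x03  N=0 Z=0
after  9: r0=0x03 r1=0xdf r2=0xd7 r3=0xb2 r4=0x03  N=1 Z=0
after 10: r0=0x03 r1=0x02 r2=0xd7 r3=0xb2 r4=0x03  N=0 Z=0
after 11: r0=0xb2 r1=0x02 r2=0xd7 r3=0xb2 r4=0x03  N=0 Z=0
-- IRQ taken; context saved, return-PC = 12 --

SAVED = 0xb2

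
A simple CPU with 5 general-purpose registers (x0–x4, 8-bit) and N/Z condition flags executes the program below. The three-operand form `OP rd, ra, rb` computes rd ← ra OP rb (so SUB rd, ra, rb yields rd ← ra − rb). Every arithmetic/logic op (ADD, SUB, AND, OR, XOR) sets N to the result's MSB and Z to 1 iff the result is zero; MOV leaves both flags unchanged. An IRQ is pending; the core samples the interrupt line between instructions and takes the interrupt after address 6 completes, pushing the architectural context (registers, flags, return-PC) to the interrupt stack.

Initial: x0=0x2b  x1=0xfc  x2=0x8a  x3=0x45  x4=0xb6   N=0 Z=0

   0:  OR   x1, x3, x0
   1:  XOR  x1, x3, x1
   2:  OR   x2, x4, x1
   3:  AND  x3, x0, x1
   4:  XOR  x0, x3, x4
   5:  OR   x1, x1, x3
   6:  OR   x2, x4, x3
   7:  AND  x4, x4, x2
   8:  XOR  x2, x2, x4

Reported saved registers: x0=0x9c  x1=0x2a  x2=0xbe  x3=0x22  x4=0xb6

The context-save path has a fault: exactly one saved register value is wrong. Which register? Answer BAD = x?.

after  0: x0=0x2b x1=0x6f x2=0x8a x3=0x45 x4=0xb6  N=0 Z=0
after  1: x0=0x2b x1=0x2a x2=0x8a x3=0x45 x4=0xb6  N=0 Z=0
after  2: x0=0x2b x1=0x2a x2=0xbe x3=0x45 x4=0xb6  N=1 Z=0
after  3: x0=0x2b x1=0x2a x2=0xbe x3=0x2a x4=0xb6  N=0 Z=0
after  4: x0=0x9c x1=0x2a x2=0xbe x3=0x2a x4=0xb6  N=1 Z=0
after  5: x0=0x9c x1=0x2a x2=0xbe x3=0x2a x4=0xb6  N=0 Z=0
after  6: x0=0x9c x1=0x2a x2=0xbe x3=0x2a x4=0xb6  N=1 Z=0
-- IRQ taken; context saved, return-PC = 7 --
mismatch: x3: reported 0x22 vs actual 0x2a

BAD = x3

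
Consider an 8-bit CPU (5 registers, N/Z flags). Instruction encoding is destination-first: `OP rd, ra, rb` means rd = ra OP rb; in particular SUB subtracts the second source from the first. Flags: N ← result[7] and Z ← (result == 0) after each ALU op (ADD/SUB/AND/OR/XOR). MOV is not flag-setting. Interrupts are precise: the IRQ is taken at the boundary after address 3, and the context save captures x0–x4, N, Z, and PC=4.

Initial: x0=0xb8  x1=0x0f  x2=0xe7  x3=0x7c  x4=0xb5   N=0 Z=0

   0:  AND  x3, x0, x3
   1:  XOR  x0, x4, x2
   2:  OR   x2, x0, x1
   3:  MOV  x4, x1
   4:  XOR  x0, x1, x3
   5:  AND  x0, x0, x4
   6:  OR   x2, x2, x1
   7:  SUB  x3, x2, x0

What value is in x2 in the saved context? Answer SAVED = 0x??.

after  0: x0=0xb8 x1=0x0f x2=0xe7 x3=0x38 x4=0xb5  N=0 Z=0
after  1: x0=0x52 x1=0x0f x2=0xe7 x3=0x38 x4=0xb5  N=0 Z=0
after  2: x0=0x52 x1=0x0f x2=0x5f x3=0x38 x4=0xb5  N=0 Z=0
after  3: x0=0x52 x1=0x0f x2=0x5f x3=0x38 x4=0x0f  N=0 Z=0
-- IRQ taken; context saved, return-PC = 4 --

SAVED = 0x5f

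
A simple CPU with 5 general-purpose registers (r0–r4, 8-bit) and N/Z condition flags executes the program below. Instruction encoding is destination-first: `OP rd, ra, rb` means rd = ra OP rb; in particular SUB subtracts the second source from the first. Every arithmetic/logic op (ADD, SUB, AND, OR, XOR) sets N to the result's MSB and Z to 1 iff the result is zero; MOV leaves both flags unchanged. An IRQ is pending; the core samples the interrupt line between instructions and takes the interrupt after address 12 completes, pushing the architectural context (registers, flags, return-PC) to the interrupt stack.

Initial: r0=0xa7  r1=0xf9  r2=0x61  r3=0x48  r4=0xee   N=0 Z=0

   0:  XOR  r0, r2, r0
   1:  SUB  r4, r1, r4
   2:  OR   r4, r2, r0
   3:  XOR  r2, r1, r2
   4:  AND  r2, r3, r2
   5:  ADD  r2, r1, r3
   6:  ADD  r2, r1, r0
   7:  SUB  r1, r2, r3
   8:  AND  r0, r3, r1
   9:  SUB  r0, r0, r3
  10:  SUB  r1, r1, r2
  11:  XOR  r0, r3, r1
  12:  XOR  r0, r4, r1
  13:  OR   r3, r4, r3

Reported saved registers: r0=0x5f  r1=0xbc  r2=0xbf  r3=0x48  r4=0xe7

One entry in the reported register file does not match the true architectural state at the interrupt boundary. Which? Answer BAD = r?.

after  0: r0=0xc6 r1=0xf9 r2=0x61 r3=0x48 r4=0xee  N=1 Z=0
after  1: r0=0xc6 r1=0xf9 r2=0x61 r3=0x48 r4=0x0b  N=0 Z=0
after  2: r0=0xc6 r1=0xf9 r2=0x61 r3=0x48 r4=0xe7  N=1 Z=0
after  3: r0=0xc6 r1=0xf9 r2=0x98 r3=0x48 r4=0xe7  N=1 Z=0
after  4: r0=0xc6 r1=0xf9 r2=0x08 r3=0x48 r4=0xe7  N=0 Z=0
after  5: r0=0xc6 r1=0xf9 r2=0x41 r3=0x48 r4=0xe7  N=0 Z=0
after  6: r0=0xc6 r1=0xf9 r2=0xbf r3=0x48 r4=0xe7  N=1 Z=0
after  7: r0=0xc6 r1=0x77 r2=0xbf r3=0x48 r4=0xe7  N=0 Z=0
after  8: r0=0x40 r1=0x77 r2=0xbf r3=0x48 r4=0xe7  N=0 Z=0
after  9: r0=0xf8 r1=0x77 r2=0xbf r3=0x48 r4=0xe7  N=1 Z=0
after 10: r0=0xf8 r1=0xb8 r2=0xbf r3=0x48 r4=0xe7  N=1 Z=0
after 11: r0=0xf0 r1=0xb8 r2=0xbf r3=0x48 r4=0xe7  N=1 Z=0
after 12: r0=0x5f r1=0xb8 r2=0xbf r3=0x48 r4=0xe7  N=0 Z=0
-- IRQ taken; context saved, return-PC = 13 --
mismatch: r1: reported 0xbc vs actual 0xb8

BAD = r1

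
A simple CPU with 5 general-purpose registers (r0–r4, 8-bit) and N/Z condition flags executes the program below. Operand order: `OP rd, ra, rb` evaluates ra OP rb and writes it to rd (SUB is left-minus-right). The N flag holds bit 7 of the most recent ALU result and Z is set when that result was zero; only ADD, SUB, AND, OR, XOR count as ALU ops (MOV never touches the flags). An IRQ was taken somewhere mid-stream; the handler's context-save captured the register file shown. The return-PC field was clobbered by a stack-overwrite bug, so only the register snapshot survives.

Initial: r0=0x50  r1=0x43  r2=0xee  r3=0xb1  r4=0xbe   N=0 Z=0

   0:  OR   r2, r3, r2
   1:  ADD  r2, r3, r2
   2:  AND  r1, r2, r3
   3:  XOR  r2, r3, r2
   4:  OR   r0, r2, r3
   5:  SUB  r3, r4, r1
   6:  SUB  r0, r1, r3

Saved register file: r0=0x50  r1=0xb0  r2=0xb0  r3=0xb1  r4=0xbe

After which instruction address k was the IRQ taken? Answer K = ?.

K = 2

after  0: r0=0x50 r1=0x43 r2=0xff r3=0xb1 r4=0xbe  N=1 Z=0
after  1: r0=0x50 r1=0x43 r2=0xb0 r3=0xb1 r4=0xbe  N=1 Z=0
after  2: r0=0x50 r1=0xb0 r2=0xb0 r3=0xb1 r4=0xbe  N=1 Z=0
-- IRQ taken; context saved, return-PC = 3 --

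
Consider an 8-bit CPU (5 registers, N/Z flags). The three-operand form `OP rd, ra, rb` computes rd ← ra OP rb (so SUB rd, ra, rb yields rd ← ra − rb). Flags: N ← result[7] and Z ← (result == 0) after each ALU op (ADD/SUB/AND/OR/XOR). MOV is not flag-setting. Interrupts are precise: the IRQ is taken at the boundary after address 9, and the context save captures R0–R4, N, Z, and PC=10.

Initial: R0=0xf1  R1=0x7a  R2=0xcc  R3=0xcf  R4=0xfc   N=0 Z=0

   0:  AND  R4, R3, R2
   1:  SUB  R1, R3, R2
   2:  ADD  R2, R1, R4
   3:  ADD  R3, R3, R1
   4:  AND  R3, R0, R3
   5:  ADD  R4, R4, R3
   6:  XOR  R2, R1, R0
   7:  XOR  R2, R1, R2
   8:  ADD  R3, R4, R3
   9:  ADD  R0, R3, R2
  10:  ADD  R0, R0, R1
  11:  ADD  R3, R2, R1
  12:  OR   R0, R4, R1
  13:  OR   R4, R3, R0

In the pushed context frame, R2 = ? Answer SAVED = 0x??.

SAVED = 0xf1

after  0: R0=0xf1 R1=0x7a R2=0xcc R3=0xcf R4=0xcc  N=1 Z=0
after  1: R0=0xf1 R1=0x03 R2=0xcc R3=0xcf R4=0xcc  N=0 Z=0
after  2: R0=0xf1 R1=0x03 R2=0xcf R3=0xcf R4=0xcc  N=1 Z=0
after  3: R0=0xf1 R1=0x03 R2=0xcf R3=0xd2 R4=0xcc  N=1 Z=0
after  4: R0=0xf1 R1=0x03 R2=0xcf R3=0xd0 R4=0xcc  N=1 Z=0
after  5: R0=0xf1 R1=0x03 R2=0xcf R3=0xd0 R4=0x9c  N=1 Z=0
after  6: R0=0xf1 R1=0x03 R2=0xf2 R3=0xd0 R4=0x9c  N=1 Z=0
after  7: R0=0xf1 R1=0x03 R2=0xf1 R3=0xd0 R4=0x9c  N=1 Z=0
after  8: R0=0xf1 R1=0x03 R2=0xf1 R3=0x6c R4=0x9c  N=0 Z=0
after  9: R0=0x5d R1=0x03 R2=0xf1 R3=0x6c R4=0x9c  N=0 Z=0
-- IRQ taken; context saved, return-PC = 10 --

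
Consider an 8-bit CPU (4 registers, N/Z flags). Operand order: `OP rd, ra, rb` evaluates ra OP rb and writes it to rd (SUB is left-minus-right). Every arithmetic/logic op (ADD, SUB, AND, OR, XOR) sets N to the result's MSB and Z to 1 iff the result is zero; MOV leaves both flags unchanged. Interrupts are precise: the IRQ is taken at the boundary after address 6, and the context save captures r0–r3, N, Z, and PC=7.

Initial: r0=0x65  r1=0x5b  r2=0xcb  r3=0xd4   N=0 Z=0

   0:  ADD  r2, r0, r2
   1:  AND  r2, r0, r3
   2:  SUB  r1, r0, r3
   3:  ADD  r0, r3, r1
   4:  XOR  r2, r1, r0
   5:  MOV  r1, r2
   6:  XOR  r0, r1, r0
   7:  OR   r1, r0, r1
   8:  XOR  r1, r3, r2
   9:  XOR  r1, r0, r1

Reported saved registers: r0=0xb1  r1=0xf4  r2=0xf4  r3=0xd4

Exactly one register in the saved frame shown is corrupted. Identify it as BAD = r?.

after  0: r0=0x65 r1=0x5b r2=0x30 r3=0xd4  N=0 Z=0
after  1: r0=0x65 r1=0x5b r2=0x44 r3=0xd4  N=0 Z=0
after  2: r0=0x65 r1=0x91 r2=0x44 r3=0xd4  N=1 Z=0
after  3: r0=0x65 r1=0x91 r2=0x44 r3=0xd4  N=0 Z=0
after  4: r0=0x65 r1=0x91 r2=0xf4 r3=0xd4  N=1 Z=0
after  5: r0=0x65 r1=0xf4 r2=0xf4 r3=0xd4  N=1 Z=0
after  6: r0=0x91 r1=0xf4 r2=0xf4 r3=0xd4  N=1 Z=0
-- IRQ taken; context saved, return-PC = 7 --
mismatch: r0: reported 0xb1 vs actual 0x91

BAD = r0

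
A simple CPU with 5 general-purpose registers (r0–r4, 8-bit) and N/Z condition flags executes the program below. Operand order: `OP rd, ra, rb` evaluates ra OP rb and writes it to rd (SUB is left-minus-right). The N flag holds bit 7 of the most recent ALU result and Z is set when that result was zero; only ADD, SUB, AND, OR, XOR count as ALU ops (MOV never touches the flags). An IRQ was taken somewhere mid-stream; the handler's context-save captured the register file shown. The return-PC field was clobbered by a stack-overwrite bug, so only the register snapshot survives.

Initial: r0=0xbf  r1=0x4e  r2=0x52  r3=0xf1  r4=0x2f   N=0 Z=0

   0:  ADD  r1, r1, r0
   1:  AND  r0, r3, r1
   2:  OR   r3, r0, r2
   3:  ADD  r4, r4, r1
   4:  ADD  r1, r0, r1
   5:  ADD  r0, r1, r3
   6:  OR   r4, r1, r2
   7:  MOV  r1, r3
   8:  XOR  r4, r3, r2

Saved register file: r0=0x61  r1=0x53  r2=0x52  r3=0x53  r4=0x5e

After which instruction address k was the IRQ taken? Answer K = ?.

K = 7

after  0: r0=0xbf r1=0x0d r2=0x52 r3=0xf1 r4=0x2f  N=0 Z=0
after  1: r0=0x01 r1=0x0d r2=0x52 r3=0xf1 r4=0x2f  N=0 Z=0
after  2: r0=0x01 r1=0x0d r2=0x52 r3=0x53 r4=0x2f  N=0 Z=0
after  3: r0=0x01 r1=0x0d r2=0x52 r3=0x53 r4=0x3c  N=0 Z=0
after  4: r0=0x01 r1=0x0e r2=0x52 r3=0x53 r4=0x3c  N=0 Z=0
after  5: r0=0x61 r1=0x0e r2=0x52 r3=0x53 r4=0x3c  N=0 Z=0
after  6: r0=0x61 r1=0x0e r2=0x52 r3=0x53 r4=0x5e  N=0 Z=0
after  7: r0=0x61 r1=0x53 r2=0x52 r3=0x53 r4=0x5e  N=0 Z=0
-- IRQ taken; context saved, return-PC = 8 --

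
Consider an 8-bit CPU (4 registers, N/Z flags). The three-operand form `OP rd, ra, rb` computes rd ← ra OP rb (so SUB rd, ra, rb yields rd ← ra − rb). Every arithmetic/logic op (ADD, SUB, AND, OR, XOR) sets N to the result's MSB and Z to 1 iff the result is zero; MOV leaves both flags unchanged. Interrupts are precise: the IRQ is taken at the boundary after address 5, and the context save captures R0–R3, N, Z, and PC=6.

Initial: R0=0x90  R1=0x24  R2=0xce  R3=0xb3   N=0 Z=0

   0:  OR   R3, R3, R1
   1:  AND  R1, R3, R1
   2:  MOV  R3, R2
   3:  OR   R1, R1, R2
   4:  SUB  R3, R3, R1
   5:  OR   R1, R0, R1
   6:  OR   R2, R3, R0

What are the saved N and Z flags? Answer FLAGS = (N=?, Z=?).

FLAGS = (N=1, Z=0)

after  0: R0=0x90 R1=0x24 R2=0xce R3=0xb7  N=1 Z=0
after  1: R0=0x90 R1=0x24 R2=0xce R3=0xb7  N=0 Z=0
after  2: R0=0x90 R1=0x24 R2=0xce R3=0xce  N=0 Z=0
after  3: R0=0x90 R1=0xee R2=0xce R3=0xce  N=1 Z=0
after  4: R0=0x90 R1=0xee R2=0xce R3=0xe0  N=1 Z=0
after  5: R0=0x90 R1=0xfe R2=0xce R3=0xe0  N=1 Z=0
-- IRQ taken; context saved, return-PC = 6 --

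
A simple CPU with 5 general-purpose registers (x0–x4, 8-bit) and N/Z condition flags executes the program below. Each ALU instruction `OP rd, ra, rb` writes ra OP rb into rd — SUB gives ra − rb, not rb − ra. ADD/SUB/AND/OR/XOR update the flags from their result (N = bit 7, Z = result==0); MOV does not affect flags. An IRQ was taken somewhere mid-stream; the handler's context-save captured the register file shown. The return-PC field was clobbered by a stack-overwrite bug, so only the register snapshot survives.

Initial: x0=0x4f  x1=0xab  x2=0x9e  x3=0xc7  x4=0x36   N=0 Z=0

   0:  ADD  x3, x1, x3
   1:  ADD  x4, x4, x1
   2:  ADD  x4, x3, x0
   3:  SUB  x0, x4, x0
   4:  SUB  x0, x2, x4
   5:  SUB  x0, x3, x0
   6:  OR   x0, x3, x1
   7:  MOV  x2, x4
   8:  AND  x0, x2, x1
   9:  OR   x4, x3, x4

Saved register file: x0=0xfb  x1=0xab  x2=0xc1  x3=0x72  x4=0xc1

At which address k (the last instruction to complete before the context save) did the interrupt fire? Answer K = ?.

after  0: x0=0x4f x1=0xab x2=0x9e x3=0x72 x4=0x36  N=0 Z=0
after  1: x0=0x4f x1=0xab x2=0x9e x3=0x72 x4=0xe1  N=1 Z=0
after  2: x0=0x4f x1=0xab x2=0x9e x3=0x72 x4=0xc1  N=1 Z=0
after  3: x0=0x72 x1=0xab x2=0x9e x3=0x72 x4=0xc1  N=0 Z=0
after  4: x0=0xdd x1=0xab x2=0x9e x3=0x72 x4=0xc1  N=1 Z=0
after  5: x0=0x95 x1=0xab x2=0x9e x3=0x72 x4=0xc1  N=1 Z=0
after  6: x0=0xfb x1=0xab x2=0x9e x3=0x72 x4=0xc1  N=1 Z=0
after  7: x0=0xfb x1=0xab x2=0xc1 x3=0x72 x4=0xc1  N=1 Z=0
-- IRQ taken; context saved, return-PC = 8 --

K = 7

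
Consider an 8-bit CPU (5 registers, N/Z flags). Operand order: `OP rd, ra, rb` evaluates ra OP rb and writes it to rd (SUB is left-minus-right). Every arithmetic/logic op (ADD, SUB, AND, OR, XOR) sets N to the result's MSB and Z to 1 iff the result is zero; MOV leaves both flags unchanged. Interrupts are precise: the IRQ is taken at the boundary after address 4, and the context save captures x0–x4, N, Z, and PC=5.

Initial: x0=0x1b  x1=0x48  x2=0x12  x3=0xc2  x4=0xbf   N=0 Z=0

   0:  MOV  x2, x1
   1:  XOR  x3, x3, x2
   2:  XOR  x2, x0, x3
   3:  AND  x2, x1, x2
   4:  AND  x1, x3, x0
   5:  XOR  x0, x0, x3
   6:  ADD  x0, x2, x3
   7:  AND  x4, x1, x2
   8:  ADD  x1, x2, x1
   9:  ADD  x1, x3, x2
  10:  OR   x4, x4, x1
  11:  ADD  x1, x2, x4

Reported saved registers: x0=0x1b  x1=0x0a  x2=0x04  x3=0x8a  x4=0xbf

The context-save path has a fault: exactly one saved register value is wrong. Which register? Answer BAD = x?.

after  0: x0=0x1b x1=0x48 x2=0x48 x3=0xc2 x4=0xbf  N=0 Z=0
after  1: x0=0x1b x1=0x48 x2=0x48 x3=0x8a x4=0xbf  N=1 Z=0
after  2: x0=0x1b x1=0x48 x2=0x91 x3=0x8a x4=0xbf  N=1 Z=0
after  3: x0=0x1b x1=0x48 x2=0x00 x3=0x8a x4=0xbf  N=0 Z=1
after  4: x0=0x1b x1=0x0a x2=0x00 x3=0x8a x4=0xbf  N=0 Z=0
-- IRQ taken; context saved, return-PC = 5 --
mismatch: x2: reported 0x04 vs actual 0x00

BAD = x2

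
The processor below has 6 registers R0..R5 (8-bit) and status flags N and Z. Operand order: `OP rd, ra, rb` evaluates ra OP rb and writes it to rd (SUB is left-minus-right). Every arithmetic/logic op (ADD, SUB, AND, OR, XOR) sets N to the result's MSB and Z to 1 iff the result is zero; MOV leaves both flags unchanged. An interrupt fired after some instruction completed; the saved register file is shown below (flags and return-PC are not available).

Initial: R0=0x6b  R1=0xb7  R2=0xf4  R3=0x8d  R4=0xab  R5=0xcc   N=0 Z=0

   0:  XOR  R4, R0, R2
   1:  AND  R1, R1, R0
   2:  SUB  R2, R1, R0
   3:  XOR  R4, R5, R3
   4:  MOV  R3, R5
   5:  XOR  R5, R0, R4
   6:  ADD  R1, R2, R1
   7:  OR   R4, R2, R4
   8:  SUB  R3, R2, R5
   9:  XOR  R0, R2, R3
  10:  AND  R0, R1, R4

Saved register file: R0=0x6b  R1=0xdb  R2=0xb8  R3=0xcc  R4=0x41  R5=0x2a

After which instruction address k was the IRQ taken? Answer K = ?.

K = 6

after  0: R0=0x6b R1=0xb7 R2=0xf4 R3=0x8d R4=0x9f R5=0xcc  N=1 Z=0
after  1: R0=0x6b R1=0x23 R2=0xf4 R3=0x8d R4=0x9f R5=0xcc  N=0 Z=0
after  2: R0=0x6b R1=0x23 R2=0xb8 R3=0x8d R4=0x9f R5=0xcc  N=1 Z=0
after  3: R0=0x6b R1=0x23 R2=0xb8 R3=0x8d R4=0x41 R5=0xcc  N=0 Z=0
after  4: R0=0x6b R1=0x23 R2=0xb8 R3=0xcc R4=0x41 R5=0xcc  N=0 Z=0
after  5: R0=0x6b R1=0x23 R2=0xb8 R3=0xcc R4=0x41 R5=0x2a  N=0 Z=0
after  6: R0=0x6b R1=0xdb R2=0xb8 R3=0xcc R4=0x41 R5=0x2a  N=1 Z=0
-- IRQ taken; context saved, return-PC = 7 --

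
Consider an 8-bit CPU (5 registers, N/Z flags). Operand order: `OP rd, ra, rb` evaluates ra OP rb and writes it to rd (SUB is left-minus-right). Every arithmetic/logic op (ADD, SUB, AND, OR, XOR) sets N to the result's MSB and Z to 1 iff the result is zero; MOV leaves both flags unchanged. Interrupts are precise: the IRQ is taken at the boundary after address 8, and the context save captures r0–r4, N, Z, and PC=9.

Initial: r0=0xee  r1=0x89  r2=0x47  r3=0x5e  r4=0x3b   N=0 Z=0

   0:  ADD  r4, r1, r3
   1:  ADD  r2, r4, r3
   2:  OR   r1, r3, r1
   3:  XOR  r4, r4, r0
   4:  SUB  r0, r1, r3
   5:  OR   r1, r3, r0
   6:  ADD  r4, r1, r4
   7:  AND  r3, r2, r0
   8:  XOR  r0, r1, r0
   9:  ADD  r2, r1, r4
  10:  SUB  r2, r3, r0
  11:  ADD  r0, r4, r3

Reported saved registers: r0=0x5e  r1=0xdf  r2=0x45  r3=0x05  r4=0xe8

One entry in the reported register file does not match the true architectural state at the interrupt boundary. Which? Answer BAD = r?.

BAD = r3

after  0: r0=0xee r1=0x89 r2=0x47 r3=0x5e r4=0xe7  N=1 Z=0
after  1: r0=0xee r1=0x89 r2=0x45 r3=0x5e r4=0xe7  N=0 Z=0
after  2: r0=0xee r1=0xdf r2=0x45 r3=0x5e r4=0xe7  N=1 Z=0
after  3: r0=0xee r1=0xdf r2=0x45 r3=0x5e r4=0x09  N=0 Z=0
after  4: r0=0x81 r1=0xdf r2=0x45 r3=0x5e r4=0x09  N=1 Z=0
after  5: r0=0x81 r1=0xdf r2=0x45 r3=0x5e r4=0x09  N=1 Z=0
after  6: r0=0x81 r1=0xdf r2=0x45 r3=0x5e r4=0xe8  N=1 Z=0
after  7: r0=0x81 r1=0xdf r2=0x45 r3=0x01 r4=0xe8  N=0 Z=0
after  8: r0=0x5e r1=0xdf r2=0x45 r3=0x01 r4=0xe8  N=0 Z=0
-- IRQ taken; context saved, return-PC = 9 --
mismatch: r3: reported 0x05 vs actual 0x01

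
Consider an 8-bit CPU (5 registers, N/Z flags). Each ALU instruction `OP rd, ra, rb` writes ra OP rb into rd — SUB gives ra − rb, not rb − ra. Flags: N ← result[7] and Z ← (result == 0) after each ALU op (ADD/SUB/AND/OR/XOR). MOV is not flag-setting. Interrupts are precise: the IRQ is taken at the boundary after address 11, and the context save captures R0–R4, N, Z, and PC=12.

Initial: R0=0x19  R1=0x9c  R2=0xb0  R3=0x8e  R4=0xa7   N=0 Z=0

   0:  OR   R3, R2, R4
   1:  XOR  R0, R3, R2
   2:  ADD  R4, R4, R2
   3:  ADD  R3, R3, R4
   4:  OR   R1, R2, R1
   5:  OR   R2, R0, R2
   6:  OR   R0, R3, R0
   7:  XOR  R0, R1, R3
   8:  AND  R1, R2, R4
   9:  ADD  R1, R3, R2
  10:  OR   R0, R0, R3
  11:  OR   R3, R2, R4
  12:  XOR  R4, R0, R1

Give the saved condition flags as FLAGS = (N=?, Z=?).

after  0: R0=0x19 R1=0x9c R2=0xb0 R3=0xb7 R4=0xa7  N=1 Z=0
after  1: R0=0x07 R1=0x9c R2=0xb0 R3=0xb7 R4=0xa7  N=0 Z=0
after  2: R0=0x07 R1=0x9c R2=0xb0 R3=0xb7 R4=0x57  N=0 Z=0
after  3: R0=0x07 R1=0x9c R2=0xb0 R3=0x0e R4=0x57  N=0 Z=0
after  4: R0=0x07 R1=0xbc R2=0xb0 R3=0x0e R4=0x57  N=1 Z=0
after  5: R0=0x07 R1=0xbc R2=0xb7 R3=0x0e R4=0x57  N=1 Z=0
after  6: R0=0x0f R1=0xbc R2=0xb7 R3=0x0e R4=0x57  N=0 Z=0
after  7: R0=0xb2 R1=0xbc R2=0xb7 R3=0x0e R4=0x57  N=1 Z=0
after  8: R0=0xb2 R1=0x17 R2=0xb7 R3=0x0e R4=0x57  N=0 Z=0
after  9: R0=0xb2 R1=0xc5 R2=0xb7 R3=0x0e R4=0x57  N=1 Z=0
after 10: R0=0xbe R1=0xc5 R2=0xb7 R3=0x0e R4=0x57  N=1 Z=0
after 11: R0=0xbe R1=0xc5 R2=0xb7 R3=0xf7 R4=0x57  N=1 Z=0
-- IRQ taken; context saved, return-PC = 12 --

FLAGS = (N=1, Z=0)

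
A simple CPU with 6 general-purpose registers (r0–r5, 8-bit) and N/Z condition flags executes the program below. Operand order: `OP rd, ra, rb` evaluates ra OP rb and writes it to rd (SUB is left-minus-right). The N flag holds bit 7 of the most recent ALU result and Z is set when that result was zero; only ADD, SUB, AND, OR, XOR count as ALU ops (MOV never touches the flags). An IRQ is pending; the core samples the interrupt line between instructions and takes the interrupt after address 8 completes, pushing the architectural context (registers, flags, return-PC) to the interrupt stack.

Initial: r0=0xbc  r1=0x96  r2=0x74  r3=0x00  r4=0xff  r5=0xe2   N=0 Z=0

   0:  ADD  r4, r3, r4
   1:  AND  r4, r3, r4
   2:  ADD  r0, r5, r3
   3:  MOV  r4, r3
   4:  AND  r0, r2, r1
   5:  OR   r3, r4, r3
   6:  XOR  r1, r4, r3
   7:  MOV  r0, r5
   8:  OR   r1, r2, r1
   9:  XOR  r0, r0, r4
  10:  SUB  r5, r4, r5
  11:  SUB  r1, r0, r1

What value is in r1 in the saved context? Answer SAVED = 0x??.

after  0: r0=0xbc r1=0x96 r2=0x74 r3=0x00 r4=0xff r5=0xe2  N=1 Z=0
after  1: r0=0xbc r1=0x96 r2=0x74 r3=0x00 r4=0x00 r5=0xe2  N=0 Z=1
after  2: r0=0xe2 r1=0x96 r2=0x74 r3=0x00 r4=0x00 r5=0xe2  N=1 Z=0
after  3: r0=0xe2 r1=0x96 r2=0x74 r3=0x00 r4=0x00 r5=0xe2  N=1 Z=0
after  4: r0=0x14 r1=0x96 r2=0x74 r3=0x00 r4=0x00 r5=0xe2  N=0 Z=0
after  5: r0=0x14 r1=0x96 r2=0x74 r3=0x00 r4=0x00 r5=0xe2  N=0 Z=1
after  6: r0=0x14 r1=0x00 r2=0x74 r3=0x00 r4=0x00 r5=0xe2  N=0 Z=1
after  7: r0=0xe2 r1=0x00 r2=0x74 r3=0x00 r4=0x00 r5=0xe2  N=0 Z=1
after  8: r0=0xe2 r1=0x74 r2=0x74 r3=0x00 r4=0x00 r5=0xe2  N=0 Z=0
-- IRQ taken; context saved, return-PC = 9 --

SAVED = 0x74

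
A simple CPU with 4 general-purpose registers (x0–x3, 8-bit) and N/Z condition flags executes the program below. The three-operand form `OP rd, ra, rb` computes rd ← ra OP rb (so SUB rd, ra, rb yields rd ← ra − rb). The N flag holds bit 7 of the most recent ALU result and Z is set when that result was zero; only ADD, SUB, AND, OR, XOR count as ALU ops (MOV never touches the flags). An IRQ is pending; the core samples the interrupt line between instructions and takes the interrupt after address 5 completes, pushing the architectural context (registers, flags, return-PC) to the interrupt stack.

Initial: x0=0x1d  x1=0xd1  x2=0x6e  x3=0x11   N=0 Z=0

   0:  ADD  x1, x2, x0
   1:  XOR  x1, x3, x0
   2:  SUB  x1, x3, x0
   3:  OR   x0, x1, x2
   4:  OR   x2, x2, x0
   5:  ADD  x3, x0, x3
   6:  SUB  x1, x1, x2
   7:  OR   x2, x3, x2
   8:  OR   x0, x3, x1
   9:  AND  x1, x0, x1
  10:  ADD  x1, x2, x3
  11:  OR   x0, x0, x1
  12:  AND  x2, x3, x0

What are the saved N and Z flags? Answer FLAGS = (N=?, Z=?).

after  0: x0=0x1d x1=0x8b x2=0x6e x3=0x11  N=1 Z=0
after  1: x0=0x1d x1=0x0c x2=0x6e x3=0x11  N=0 Z=0
after  2: x0=0x1d x1=0xf4 x2=0x6e x3=0x11  N=1 Z=0
after  3: x0=0xfe x1=0xf4 x2=0x6e x3=0x11  N=1 Z=0
after  4: x0=0xfe x1=0xf4 x2=0xfe x3=0x11  N=1 Z=0
after  5: x0=0xfe x1=0xf4 x2=0xfe x3=0x0f  N=0 Z=0
-- IRQ taken; context saved, return-PC = 6 --

FLAGS = (N=0, Z=0)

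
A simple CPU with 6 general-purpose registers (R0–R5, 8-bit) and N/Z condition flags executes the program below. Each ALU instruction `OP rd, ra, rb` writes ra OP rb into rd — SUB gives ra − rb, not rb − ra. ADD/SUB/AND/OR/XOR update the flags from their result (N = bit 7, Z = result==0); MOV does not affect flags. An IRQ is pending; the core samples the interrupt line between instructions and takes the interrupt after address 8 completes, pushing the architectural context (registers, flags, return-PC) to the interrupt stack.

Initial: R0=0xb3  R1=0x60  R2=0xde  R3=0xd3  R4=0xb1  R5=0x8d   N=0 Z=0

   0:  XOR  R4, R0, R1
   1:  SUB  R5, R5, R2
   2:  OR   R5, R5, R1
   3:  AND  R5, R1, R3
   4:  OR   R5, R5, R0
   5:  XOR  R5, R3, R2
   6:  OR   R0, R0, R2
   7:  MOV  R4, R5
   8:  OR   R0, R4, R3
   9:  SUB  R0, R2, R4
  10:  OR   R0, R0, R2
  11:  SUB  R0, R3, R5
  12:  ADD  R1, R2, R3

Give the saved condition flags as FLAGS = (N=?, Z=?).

FLAGS = (N=1, Z=0)

after  0: R0=0xb3 R1=0x60 R2=0xde R3=0xd3 R4=0xd3 R5=0x8d  N=1 Z=0
after  1: R0=0xb3 R1=0x60 R2=0xde R3=0xd3 R4=0xd3 R5=0xaf  N=1 Z=0
after  2: R0=0xb3 R1=0x60 R2=0xde R3=0xd3 R4=0xd3 R5=0xef  N=1 Z=0
after  3: R0=0xb3 R1=0x60 R2=0xde R3=0xd3 R4=0xd3 R5=0x40  N=0 Z=0
after  4: R0=0xb3 R1=0x60 R2=0xde R3=0xd3 R4=0xd3 R5=0xf3  N=1 Z=0
after  5: R0=0xb3 R1=0x60 R2=0xde R3=0xd3 R4=0xd3 R5=0x0d  N=0 Z=0
after  6: R0=0xff R1=0x60 R2=0xde R3=0xd3 R4=0xd3 R5=0x0d  N=1 Z=0
after  7: R0=0xff R1=0x60 R2=0xde R3=0xd3 R4=0x0d R5=0x0d  N=1 Z=0
after  8: R0=0xdf R1=0x60 R2=0xde R3=0xd3 R4=0x0d R5=0x0d  N=1 Z=0
-- IRQ taken; context saved, return-PC = 9 --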